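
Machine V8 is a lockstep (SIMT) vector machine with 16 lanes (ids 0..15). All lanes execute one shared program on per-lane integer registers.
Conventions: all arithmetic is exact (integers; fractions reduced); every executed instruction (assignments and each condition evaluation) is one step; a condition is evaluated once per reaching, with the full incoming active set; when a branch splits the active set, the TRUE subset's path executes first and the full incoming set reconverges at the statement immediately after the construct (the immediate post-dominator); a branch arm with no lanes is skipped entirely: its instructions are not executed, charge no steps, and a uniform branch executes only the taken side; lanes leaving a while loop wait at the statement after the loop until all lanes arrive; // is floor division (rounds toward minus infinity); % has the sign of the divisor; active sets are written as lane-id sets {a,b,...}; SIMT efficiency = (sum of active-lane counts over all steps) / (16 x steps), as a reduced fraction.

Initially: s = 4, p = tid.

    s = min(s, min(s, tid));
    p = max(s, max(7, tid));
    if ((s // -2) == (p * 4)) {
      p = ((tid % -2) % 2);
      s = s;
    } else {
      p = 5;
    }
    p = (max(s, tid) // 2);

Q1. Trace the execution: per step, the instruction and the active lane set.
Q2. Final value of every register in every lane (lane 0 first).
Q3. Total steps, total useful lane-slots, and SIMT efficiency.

step 0: s <- min(s, min(s, tid))     {0,1,2,3,4,5,6,7,8,9,10,11,12,13,14,15}
step 1: p <- max(s, max(7, tid))     {0,1,2,3,4,5,6,7,8,9,10,11,12,13,14,15}
step 2: eval ((s // -2) == (p * 4))  {0,1,2,3,4,5,6,7,8,9,10,11,12,13,14,15}
step 3: p <- 5                       {0,1,2,3,4,5,6,7,8,9,10,11,12,13,14,15}
step 4: p <- (max(s, tid) // 2)      {0,1,2,3,4,5,6,7,8,9,10,11,12,13,14,15}

Answer: 5 steps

s: 0,1,2,3,4,4,4,4,4,4,4,4,4,4,4,4
p: 0,0,1,1,2,2,3,3,4,4,5,5,6,6,7,7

steps = 5; useful = 80; efficiency = 80/80 = 1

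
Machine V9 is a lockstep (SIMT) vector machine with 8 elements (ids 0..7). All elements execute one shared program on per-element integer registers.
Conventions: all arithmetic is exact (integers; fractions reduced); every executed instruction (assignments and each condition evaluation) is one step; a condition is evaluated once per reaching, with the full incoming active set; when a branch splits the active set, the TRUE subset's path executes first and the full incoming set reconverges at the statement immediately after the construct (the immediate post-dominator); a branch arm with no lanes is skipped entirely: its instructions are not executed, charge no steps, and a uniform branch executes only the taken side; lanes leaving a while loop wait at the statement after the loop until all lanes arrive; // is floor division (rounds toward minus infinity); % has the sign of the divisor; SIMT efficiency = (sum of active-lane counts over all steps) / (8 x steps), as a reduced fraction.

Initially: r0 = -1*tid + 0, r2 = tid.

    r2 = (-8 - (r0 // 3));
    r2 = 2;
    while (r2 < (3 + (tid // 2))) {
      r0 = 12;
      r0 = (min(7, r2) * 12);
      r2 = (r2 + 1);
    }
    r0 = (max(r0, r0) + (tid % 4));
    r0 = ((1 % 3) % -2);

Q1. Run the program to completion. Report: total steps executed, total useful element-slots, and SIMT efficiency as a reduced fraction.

Answer: 21 steps, 120 useful, 5/7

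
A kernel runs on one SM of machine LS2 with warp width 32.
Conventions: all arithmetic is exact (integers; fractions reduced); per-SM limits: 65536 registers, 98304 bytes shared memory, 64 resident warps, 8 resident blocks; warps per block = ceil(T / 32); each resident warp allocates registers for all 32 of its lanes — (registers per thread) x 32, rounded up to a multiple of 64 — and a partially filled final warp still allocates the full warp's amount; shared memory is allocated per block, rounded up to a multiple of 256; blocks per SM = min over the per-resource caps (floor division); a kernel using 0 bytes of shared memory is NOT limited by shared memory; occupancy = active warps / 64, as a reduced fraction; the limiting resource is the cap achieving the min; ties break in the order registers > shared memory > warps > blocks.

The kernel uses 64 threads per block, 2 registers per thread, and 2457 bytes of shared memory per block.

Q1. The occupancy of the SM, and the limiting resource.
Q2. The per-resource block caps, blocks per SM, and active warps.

Answer: occupancy 1/4, limited by blocks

registers: 512 blocks
shared memory: 38 blocks
warps: 32 blocks
blocks: 8 blocks

Answer: 8 blocks, 16 active warps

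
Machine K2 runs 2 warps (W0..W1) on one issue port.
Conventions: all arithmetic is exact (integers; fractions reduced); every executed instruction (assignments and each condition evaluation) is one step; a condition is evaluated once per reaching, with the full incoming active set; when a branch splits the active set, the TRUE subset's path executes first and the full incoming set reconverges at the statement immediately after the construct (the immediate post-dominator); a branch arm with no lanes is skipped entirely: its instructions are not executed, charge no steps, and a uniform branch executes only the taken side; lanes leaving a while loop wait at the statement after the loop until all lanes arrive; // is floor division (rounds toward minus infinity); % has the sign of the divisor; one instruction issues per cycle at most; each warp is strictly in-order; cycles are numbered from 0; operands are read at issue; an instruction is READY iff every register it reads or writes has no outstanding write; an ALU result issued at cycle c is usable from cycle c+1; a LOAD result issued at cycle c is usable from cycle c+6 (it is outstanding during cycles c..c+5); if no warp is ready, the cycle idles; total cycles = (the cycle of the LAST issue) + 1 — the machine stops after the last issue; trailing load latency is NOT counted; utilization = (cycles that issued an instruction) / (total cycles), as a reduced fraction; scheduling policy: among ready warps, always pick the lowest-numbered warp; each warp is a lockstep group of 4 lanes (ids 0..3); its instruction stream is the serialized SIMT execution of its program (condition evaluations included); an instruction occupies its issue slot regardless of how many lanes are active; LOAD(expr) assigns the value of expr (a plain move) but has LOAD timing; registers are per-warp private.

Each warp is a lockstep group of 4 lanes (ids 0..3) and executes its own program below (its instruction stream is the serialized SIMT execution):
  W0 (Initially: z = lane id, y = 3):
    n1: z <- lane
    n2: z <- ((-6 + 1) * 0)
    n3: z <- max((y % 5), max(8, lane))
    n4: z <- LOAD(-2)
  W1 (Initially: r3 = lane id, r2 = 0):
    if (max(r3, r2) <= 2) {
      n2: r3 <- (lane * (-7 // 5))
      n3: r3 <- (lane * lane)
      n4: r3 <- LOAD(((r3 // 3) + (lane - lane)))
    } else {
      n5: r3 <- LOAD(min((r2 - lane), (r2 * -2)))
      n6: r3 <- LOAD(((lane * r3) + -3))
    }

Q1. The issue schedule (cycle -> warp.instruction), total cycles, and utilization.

cycle 0: W0.I0
cycle 1: W0.I1
cycle 2: W0.I2
cycle 3: W0.I3
cycle 4: W1.I0
cycle 5: W1.I1
cycle 6: W1.I2
cycle 7: W1.I3
cycle 8: idle
cycle 9: idle
cycle 10: idle
cycle 11: idle
cycle 12: idle
cycle 13: W1.I4
cycle 14: idle
cycle 15: idle
cycle 16: idle
cycle 17: idle
cycle 18: idle
cycle 19: W1.I5

Answer: 20 cycles, utilization 1/2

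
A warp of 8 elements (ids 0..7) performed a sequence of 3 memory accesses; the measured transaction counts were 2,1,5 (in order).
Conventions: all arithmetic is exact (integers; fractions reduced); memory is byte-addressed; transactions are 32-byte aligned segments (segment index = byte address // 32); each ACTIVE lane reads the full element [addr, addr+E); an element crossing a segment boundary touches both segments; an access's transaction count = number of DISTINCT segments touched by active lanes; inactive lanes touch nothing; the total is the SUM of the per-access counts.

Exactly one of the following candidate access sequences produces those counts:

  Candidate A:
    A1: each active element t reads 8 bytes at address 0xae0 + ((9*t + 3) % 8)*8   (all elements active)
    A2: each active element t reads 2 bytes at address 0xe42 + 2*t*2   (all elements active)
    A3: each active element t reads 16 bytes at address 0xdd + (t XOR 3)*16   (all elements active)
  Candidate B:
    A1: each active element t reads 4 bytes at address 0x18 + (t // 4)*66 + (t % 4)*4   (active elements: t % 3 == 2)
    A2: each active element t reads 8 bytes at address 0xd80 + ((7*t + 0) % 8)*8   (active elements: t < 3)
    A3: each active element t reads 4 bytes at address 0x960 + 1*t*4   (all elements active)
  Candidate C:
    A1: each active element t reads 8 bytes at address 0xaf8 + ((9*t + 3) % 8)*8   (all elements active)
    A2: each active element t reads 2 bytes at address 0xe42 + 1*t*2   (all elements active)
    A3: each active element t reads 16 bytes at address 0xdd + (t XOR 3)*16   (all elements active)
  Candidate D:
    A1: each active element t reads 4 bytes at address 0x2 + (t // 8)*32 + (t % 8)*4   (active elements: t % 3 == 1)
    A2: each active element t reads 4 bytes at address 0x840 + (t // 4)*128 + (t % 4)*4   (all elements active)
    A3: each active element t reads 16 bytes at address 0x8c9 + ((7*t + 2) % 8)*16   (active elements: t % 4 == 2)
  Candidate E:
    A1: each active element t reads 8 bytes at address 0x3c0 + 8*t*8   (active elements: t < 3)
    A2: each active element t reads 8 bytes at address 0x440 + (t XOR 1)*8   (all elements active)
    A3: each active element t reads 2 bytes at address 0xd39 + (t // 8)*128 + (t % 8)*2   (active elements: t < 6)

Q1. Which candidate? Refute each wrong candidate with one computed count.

B: A1 gives 3 transactions, not 2
C: A1 gives 3 transactions, not 2
D: A2 gives 2 transactions, not 1
E: A1 gives 3 transactions, not 2
A: all counts match (2,1,5)

Answer: A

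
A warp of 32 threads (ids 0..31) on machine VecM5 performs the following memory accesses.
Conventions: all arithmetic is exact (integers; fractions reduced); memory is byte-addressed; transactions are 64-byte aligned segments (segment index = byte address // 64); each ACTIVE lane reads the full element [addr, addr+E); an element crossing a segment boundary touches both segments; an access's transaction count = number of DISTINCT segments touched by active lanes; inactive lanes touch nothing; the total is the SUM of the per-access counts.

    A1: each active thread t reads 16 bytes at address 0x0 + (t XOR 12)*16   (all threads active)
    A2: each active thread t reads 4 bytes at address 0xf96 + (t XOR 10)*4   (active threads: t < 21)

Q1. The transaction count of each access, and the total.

A1: 8 transactions
A2: 3 transactions

Answer: 8,3; total 11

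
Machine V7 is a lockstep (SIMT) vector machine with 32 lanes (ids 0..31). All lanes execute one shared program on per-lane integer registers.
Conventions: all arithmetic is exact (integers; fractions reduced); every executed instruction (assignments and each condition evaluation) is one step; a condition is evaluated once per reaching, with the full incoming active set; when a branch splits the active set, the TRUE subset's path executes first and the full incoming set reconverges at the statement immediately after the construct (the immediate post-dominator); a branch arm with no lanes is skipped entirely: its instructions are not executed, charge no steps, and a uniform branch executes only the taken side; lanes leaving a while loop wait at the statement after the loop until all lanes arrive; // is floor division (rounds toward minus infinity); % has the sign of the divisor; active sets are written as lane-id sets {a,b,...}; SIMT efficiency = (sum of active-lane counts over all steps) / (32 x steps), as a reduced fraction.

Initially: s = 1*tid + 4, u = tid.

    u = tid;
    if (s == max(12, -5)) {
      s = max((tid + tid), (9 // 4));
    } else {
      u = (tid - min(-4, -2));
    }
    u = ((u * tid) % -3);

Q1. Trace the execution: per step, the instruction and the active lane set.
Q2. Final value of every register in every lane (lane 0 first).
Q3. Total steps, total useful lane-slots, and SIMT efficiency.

step 0: u <- tid                     {0,1,2,3,4,5,6,7,8,9,10,11,12,13,14,15,16,17,18,19,20,21,22,23,24,25,26,27,28,29,30,31}
step 1: eval (s == max(12, -5))      {0,1,2,3,4,5,6,7,8,9,10,11,12,13,14,15,16,17,18,19,20,21,22,23,24,25,26,27,28,29,30,31}
step 2: s <- max((tid + tid), (9 // 4)) {8}
step 3: u <- (tid - min(-4, -2))     {0,1,2,3,4,5,6,7,9,10,11,12,13,14,15,16,17,18,19,20,21,22,23,24,25,26,27,28,29,30,31}
step 4: u <- ((u * tid) % -3)        {0,1,2,3,4,5,6,7,8,9,10,11,12,13,14,15,16,17,18,19,20,21,22,23,24,25,26,27,28,29,30,31}

Answer: 5 steps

s: 4,5,6,7,8,9,10,11,16,13,14,15,16,17,18,19,20,21,22,23,24,25,26,27,28,29,30,31,32,33,34,35
u: 0,-1,0,0,-1,0,0,-1,-2,0,-1,0,0,-1,0,0,-1,0,0,-1,0,0,-1,0,0,-1,0,0,-1,0,0,-1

steps = 5; useful = 128; efficiency = 128/160 = 4/5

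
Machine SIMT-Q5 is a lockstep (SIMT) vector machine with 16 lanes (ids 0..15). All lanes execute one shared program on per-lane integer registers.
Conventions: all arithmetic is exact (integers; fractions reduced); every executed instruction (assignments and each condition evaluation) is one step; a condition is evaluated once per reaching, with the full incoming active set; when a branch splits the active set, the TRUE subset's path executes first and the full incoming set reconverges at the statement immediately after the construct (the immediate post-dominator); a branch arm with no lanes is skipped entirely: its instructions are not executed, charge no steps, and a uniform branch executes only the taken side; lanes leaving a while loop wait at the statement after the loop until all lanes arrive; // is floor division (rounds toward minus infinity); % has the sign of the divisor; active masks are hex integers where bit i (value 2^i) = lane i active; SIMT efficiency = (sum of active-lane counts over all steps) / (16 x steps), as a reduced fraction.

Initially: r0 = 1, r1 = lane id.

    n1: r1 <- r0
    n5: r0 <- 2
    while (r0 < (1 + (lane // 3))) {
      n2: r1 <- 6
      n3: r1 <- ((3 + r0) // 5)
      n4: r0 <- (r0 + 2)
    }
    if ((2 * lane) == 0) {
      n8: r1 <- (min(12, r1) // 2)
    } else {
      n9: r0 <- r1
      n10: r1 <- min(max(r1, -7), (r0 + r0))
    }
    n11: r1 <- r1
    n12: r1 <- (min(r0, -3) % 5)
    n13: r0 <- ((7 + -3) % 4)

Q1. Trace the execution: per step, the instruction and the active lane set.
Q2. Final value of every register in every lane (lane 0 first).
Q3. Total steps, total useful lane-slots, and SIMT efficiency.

step 0: r1 <- r0                     0xffff
step 1: r0 <- 2                      0xffff
step 2: eval (r0 < (1 + (lane // 3))) 0xffff
step 3: r1 <- 6                      0xffc0
step 4: r1 <- ((3 + r0) // 5)        0xffc0
step 5: r0 <- (r0 + 2)               0xffc0
step 6: eval (r0 < (1 + (lane // 3))) 0xffc0
step 7: r1 <- 6                      0xf000
step 8: r1 <- ((3 + r0) // 5)        0xf000
step 9: r0 <- (r0 + 2)               0xf000
step 10: eval (r0 < (1 + (lane // 3))) 0xf000
step 11: eval ((2 * lane) == 0)       0xffff
step 12: r1 <- (min(12, r1) // 2)     0x0001
step 13: r0 <- r1                     0xfffe
step 14: r1 <- min(max(r1, -7), (r0 + r0)) 0xfffe
step 15: r1 <- r1                     0xffff
step 16: r1 <- (min(r0, -3) % 5)      0xffff
step 17: r0 <- ((7 + -3) % 4)         0xffff

Answer: 18 steps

r0: 0,0,0,0,0,0,0,0,0,0,0,0,0,0,0,0
r1: 2,2,2,2,2,2,2,2,2,2,2,2,2,2,2,2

steps = 18; useful = 199; efficiency = 199/288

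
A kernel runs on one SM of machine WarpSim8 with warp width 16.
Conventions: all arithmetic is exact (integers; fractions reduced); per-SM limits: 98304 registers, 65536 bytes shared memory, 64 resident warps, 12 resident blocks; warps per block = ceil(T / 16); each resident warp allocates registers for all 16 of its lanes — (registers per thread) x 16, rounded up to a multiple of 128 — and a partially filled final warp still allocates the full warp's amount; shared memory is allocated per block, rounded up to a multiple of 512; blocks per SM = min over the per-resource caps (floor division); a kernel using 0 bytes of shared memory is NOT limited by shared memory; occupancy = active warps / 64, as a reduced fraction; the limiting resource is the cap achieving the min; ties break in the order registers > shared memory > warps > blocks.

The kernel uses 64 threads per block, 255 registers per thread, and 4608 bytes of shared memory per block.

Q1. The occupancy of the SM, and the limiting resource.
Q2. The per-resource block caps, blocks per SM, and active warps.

Answer: occupancy 3/8, limited by registers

registers: 6 blocks
shared memory: 14 blocks
warps: 16 blocks
blocks: 12 blocks

Answer: 6 blocks, 24 active warps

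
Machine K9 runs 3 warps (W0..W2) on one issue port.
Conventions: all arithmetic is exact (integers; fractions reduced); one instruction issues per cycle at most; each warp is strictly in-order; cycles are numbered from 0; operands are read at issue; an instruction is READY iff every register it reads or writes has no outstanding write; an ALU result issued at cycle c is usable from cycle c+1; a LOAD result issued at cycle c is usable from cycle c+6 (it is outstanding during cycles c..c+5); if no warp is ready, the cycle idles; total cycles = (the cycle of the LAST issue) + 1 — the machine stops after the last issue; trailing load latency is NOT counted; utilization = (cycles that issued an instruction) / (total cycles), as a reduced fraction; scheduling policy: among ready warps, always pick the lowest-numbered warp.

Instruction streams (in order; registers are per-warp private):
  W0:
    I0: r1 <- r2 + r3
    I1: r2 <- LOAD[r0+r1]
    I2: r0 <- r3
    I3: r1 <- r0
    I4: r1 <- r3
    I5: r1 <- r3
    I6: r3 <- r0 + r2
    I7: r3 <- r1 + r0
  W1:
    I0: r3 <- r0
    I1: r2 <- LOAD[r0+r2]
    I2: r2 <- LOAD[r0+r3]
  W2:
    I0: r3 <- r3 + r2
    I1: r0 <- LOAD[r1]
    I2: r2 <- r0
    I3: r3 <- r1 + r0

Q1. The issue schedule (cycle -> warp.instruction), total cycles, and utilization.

cycle 0: W0.I0
cycle 1: W0.I1
cycle 2: W0.I2
cycle 3: W0.I3
cycle 4: W0.I4
cycle 5: W0.I5
cycle 6: W1.I0
cycle 7: W0.I6
cycle 8: W0.I7
cycle 9: W1.I1
cycle 10: W2.I0
cycle 11: W2.I1
cycle 12: idle
cycle 13: idle
cycle 14: idle
cycle 15: W1.I2
cycle 16: idle
cycle 17: W2.I2
cycle 18: W2.I3

Answer: 19 cycles, utilization 15/19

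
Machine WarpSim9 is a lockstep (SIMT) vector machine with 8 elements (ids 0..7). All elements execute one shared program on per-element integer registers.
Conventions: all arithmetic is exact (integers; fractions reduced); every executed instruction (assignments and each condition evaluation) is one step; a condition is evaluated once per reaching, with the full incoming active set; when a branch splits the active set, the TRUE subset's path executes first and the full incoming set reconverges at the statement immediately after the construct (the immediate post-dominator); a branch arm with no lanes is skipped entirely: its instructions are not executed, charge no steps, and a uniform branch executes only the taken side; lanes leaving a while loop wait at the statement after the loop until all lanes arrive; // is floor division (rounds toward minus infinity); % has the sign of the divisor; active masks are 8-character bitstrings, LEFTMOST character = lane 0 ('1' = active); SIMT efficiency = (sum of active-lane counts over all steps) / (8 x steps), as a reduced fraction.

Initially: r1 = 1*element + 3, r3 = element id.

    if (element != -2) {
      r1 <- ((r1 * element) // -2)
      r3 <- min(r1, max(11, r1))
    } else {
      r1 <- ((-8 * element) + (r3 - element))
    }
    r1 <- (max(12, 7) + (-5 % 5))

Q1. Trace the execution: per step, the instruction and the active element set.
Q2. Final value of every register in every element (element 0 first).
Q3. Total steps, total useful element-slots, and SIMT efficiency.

step 0: eval (element != -2)         11111111
step 1: r1 <- ((r1 * element) // -2) 11111111
step 2: r3 <- min(r1, max(11, r1))   11111111
step 3: r1 <- (max(12, 7) + (-5 % 5)) 11111111

Answer: 4 steps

r1: 12,12,12,12,12,12,12,12
r3: 0,-2,-5,-9,-14,-20,-27,-35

steps = 4; useful = 32; efficiency = 32/32 = 1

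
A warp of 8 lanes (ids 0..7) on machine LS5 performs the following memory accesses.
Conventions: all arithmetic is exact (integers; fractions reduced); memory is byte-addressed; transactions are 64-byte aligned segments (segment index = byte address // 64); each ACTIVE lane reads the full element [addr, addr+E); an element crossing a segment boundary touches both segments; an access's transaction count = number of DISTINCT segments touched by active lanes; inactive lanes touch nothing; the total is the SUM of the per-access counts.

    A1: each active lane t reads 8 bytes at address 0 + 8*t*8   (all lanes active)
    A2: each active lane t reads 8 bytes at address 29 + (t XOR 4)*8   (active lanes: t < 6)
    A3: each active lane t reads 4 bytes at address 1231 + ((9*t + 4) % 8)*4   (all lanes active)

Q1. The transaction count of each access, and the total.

A1: 8 transactions
A2: 2 transactions
A3: 1 transaction

Answer: 8,2,1; total 11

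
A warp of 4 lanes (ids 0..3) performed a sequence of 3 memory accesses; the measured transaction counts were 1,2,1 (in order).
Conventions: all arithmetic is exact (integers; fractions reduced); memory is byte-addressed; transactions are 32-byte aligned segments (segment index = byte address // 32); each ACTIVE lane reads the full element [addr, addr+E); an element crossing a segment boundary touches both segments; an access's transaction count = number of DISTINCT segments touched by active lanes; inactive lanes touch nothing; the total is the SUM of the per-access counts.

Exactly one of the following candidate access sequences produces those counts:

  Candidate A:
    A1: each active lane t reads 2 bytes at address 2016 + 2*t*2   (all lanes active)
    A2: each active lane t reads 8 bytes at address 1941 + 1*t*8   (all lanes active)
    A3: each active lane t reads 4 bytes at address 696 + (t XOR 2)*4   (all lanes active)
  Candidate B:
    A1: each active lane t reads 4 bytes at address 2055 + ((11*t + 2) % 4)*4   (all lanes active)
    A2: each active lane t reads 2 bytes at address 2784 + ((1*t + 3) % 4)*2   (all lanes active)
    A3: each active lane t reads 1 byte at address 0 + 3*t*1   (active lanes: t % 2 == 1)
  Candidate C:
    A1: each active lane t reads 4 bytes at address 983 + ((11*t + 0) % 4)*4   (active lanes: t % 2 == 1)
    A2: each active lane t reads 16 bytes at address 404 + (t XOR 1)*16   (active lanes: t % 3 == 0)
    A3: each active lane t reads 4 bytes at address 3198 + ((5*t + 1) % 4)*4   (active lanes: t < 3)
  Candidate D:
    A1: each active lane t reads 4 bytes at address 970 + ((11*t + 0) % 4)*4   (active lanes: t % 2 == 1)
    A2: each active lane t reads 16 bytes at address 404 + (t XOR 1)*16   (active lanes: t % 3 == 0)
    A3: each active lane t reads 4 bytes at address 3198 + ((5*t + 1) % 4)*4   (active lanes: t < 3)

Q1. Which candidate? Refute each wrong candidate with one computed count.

A: A3 gives 2 transactions, not 1
B: A2 gives 1 transaction, not 2
C: A1 gives 2 transactions, not 1
D: all counts match (1,2,1)

Answer: D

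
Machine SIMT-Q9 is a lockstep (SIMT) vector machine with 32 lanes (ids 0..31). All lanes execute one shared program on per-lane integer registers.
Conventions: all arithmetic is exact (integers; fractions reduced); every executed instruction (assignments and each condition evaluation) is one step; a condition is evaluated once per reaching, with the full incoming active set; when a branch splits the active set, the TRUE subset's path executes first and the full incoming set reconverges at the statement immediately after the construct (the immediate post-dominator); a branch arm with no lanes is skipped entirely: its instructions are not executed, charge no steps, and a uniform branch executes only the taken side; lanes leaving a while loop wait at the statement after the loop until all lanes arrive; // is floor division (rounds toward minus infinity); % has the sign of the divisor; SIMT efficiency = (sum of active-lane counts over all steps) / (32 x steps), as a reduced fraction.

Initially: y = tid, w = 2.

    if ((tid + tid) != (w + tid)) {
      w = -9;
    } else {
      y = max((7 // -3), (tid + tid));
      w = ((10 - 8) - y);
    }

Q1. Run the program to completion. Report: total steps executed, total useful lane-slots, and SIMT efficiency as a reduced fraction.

Answer: 4 steps, 65 useful, 65/128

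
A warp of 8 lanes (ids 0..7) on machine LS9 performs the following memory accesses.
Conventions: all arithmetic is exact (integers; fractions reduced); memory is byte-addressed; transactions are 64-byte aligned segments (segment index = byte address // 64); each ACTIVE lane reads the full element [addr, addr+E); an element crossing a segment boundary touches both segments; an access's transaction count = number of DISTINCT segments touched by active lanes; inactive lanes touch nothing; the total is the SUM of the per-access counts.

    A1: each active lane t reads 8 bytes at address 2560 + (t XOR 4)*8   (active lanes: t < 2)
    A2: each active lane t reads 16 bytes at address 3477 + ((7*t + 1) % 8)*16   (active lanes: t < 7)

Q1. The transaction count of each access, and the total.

A1: 1 transaction
A2: 3 transactions

Answer: 1,3; total 4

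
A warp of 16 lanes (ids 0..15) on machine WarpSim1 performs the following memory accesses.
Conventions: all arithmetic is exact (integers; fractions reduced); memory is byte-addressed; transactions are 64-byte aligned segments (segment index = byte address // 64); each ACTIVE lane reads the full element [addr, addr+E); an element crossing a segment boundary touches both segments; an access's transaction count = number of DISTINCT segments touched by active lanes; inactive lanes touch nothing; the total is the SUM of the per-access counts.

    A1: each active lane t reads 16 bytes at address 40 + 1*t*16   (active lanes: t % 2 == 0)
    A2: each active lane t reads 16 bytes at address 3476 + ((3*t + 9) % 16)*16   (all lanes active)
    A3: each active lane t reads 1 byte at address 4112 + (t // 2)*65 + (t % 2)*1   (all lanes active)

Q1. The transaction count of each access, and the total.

A1: 5 transactions
A2: 5 transactions
A3: 8 transactions

Answer: 5,5,8; total 18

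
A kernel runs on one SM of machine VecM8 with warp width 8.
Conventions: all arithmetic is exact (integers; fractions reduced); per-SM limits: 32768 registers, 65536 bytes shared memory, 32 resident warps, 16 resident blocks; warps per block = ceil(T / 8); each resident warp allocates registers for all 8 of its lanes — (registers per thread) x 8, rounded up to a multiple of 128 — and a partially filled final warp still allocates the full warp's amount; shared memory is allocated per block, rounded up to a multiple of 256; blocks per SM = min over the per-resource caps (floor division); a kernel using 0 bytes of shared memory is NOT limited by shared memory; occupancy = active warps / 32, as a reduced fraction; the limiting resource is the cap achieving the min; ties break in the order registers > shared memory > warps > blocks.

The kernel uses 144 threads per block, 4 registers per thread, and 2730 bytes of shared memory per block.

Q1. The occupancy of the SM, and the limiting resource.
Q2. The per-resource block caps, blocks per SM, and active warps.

Answer: occupancy 9/16, limited by warps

registers: 14 blocks
shared memory: 23 blocks
warps: 1 block
blocks: 16 blocks

Answer: 1 block, 18 active warps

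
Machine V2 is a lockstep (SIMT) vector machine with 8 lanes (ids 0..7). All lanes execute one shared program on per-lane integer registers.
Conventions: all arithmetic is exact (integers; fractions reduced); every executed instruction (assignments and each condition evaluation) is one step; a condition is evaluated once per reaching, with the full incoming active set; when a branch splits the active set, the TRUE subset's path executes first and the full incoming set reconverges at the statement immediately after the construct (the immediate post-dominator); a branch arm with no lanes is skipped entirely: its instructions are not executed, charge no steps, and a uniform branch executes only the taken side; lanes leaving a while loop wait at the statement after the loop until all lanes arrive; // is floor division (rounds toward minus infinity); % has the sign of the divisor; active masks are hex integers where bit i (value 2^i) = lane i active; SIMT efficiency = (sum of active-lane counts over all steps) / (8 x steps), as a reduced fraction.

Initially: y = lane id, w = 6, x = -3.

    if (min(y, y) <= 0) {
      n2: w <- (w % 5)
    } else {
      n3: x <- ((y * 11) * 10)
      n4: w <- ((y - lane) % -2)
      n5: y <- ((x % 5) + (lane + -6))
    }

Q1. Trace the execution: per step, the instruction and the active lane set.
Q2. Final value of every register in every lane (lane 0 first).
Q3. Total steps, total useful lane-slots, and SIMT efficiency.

step 0: eval (min(y, y) <= 0)        0xff
step 1: w <- (w % 5)                 0x01
step 2: x <- ((y * 11) * 10)         0xfe
step 3: w <- ((y - lane) % -2)       0xfe
step 4: y <- ((x % 5) + (lane + -6)) 0xfe

Answer: 5 steps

y: 0,-5,-4,-3,-2,-1,0,1
w: 1,0,0,0,0,0,0,0
x: -3,110,220,330,440,550,660,770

steps = 5; useful = 30; efficiency = 30/40 = 3/4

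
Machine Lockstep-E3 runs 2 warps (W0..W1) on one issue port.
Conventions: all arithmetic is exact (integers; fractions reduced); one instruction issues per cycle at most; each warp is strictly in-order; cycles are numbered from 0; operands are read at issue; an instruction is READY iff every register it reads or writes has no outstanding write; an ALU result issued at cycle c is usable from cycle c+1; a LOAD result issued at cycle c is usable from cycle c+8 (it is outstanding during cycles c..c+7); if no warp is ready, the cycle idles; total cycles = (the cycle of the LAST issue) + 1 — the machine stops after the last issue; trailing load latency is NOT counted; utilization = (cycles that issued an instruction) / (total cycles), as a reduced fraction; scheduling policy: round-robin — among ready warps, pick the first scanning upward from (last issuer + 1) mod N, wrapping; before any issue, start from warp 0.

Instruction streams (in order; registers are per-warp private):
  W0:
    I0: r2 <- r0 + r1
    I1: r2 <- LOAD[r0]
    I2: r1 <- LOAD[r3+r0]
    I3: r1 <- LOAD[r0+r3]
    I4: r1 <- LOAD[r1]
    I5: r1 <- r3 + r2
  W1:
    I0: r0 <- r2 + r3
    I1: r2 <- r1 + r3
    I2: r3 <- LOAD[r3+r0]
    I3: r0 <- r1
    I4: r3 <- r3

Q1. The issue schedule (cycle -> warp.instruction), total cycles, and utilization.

cycle 0: W0.I0
cycle 1: W1.I0
cycle 2: W0.I1
cycle 3: W1.I1
cycle 4: W0.I2
cycle 5: W1.I2
cycle 6: W1.I3
cycle 7: idle
cycle 8: idle
cycle 9: idle
cycle 10: idle
cycle 11: idle
cycle 12: W0.I3
cycle 13: W1.I4
cycle 14: idle
cycle 15: idle
cycle 16: idle
cycle 17: idle
cycle 18: idle
cycle 19: idle
cycle 20: W0.I4
cycle 21: idle
cycle 22: idle
cycle 23: idle
cycle 24: idle
cycle 25: idle
cycle 26: idle
cycle 27: idle
cycle 28: W0.I5

Answer: 29 cycles, utilization 11/29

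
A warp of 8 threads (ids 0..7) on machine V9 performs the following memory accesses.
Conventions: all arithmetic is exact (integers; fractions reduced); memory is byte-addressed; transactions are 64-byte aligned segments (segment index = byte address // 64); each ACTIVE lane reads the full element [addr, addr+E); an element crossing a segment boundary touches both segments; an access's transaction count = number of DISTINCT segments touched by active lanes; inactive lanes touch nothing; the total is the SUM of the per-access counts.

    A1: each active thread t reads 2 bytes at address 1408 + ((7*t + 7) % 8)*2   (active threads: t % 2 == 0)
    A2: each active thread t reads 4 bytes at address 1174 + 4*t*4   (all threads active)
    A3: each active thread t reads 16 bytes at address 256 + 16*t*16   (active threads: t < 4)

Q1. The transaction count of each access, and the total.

A1: 1 transaction
A2: 3 transactions
A3: 4 transactions

Answer: 1,3,4; total 8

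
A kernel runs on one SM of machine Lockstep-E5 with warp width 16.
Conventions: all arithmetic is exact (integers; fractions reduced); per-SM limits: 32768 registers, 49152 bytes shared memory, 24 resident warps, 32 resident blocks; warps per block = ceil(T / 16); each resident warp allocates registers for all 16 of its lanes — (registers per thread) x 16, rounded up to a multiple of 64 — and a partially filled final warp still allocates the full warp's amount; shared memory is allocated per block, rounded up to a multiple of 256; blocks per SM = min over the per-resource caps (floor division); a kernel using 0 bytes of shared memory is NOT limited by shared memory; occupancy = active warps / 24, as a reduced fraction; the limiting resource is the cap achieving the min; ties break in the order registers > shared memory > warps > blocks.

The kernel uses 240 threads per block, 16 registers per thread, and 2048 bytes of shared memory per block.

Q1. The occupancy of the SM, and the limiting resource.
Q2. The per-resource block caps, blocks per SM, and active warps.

Answer: occupancy 5/8, limited by warps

registers: 8 blocks
shared memory: 24 blocks
warps: 1 block
blocks: 32 blocks

Answer: 1 block, 15 active warps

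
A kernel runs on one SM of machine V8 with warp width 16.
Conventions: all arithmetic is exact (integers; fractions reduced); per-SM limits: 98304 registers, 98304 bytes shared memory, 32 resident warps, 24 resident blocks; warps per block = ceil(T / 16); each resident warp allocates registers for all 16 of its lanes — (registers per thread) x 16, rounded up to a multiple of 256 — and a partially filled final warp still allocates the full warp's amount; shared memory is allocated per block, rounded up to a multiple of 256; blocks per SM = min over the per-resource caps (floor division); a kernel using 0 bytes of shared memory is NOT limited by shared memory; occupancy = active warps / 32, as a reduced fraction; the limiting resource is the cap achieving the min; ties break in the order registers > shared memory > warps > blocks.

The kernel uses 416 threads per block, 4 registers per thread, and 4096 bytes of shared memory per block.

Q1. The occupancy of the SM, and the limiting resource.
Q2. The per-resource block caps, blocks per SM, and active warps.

Answer: occupancy 13/16, limited by warps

registers: 14 blocks
shared memory: 24 blocks
warps: 1 block
blocks: 24 blocks

Answer: 1 block, 26 active warps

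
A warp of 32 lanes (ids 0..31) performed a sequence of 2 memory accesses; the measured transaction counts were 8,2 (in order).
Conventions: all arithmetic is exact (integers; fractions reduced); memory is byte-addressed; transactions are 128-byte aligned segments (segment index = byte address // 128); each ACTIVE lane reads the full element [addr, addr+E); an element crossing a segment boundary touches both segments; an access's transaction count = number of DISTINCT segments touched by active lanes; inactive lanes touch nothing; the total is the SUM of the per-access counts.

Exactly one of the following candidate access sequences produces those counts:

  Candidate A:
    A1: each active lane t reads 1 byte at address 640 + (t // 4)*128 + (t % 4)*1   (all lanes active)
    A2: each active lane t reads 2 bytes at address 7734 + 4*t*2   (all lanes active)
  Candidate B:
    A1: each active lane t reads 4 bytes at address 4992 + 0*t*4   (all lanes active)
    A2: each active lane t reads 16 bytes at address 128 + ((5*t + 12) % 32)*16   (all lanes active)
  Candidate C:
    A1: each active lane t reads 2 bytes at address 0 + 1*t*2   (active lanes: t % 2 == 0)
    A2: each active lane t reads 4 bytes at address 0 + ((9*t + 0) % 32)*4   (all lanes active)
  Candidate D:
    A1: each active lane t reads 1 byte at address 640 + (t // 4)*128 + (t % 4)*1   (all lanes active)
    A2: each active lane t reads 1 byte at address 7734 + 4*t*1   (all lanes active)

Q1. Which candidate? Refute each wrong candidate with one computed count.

A: A2 gives 3 transactions, not 2
B: A1 gives 1 transaction, not 8
C: A1 gives 1 transaction, not 8
D: all counts match (8,2)

Answer: D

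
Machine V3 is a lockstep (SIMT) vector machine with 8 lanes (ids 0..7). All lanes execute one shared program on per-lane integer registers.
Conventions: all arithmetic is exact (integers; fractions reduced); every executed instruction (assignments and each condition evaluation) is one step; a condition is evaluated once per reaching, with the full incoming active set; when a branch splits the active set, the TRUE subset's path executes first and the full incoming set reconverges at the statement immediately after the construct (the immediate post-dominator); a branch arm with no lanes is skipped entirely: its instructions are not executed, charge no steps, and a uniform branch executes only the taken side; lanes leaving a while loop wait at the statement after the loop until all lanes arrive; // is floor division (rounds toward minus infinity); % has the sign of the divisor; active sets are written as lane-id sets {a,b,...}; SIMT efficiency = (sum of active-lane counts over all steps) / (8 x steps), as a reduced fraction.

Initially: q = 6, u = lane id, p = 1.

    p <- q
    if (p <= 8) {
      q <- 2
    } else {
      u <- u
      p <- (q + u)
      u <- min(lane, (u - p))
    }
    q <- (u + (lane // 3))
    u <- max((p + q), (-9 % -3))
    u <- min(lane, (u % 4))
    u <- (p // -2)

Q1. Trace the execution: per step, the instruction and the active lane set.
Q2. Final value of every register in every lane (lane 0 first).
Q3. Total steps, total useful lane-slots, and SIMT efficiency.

step 0: p <- q                       {0,1,2,3,4,5,6,7}
step 1: eval (p <= 8)                {0,1,2,3,4,5,6,7}
step 2: q <- 2                       {0,1,2,3,4,5,6,7}
step 3: q <- (u + (lane // 3))       {0,1,2,3,4,5,6,7}
step 4: u <- max((p + q), (-9 % -3)) {0,1,2,3,4,5,6,7}
step 5: u <- min(lane, (u % 4))      {0,1,2,3,4,5,6,7}
step 6: u <- (p // -2)               {0,1,2,3,4,5,6,7}

Answer: 7 steps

q: 0,1,2,4,5,6,8,9
u: -3,-3,-3,-3,-3,-3,-3,-3
p: 6,6,6,6,6,6,6,6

steps = 7; useful = 56; efficiency = 56/56 = 1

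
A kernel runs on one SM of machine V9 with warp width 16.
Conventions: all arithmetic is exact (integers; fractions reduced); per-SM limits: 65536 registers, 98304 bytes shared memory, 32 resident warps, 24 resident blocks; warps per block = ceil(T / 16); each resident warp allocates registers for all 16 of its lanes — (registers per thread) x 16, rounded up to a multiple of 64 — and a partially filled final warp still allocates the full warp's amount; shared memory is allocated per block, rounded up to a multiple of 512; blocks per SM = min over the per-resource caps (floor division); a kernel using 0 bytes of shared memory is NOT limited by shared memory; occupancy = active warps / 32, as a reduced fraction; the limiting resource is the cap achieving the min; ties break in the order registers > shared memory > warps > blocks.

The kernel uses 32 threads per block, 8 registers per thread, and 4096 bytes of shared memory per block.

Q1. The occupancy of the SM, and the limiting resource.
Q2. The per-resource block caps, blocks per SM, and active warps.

Answer: occupancy 1, limited by warps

registers: 256 blocks
shared memory: 24 blocks
warps: 16 blocks
blocks: 24 blocks

Answer: 16 blocks, 32 active warps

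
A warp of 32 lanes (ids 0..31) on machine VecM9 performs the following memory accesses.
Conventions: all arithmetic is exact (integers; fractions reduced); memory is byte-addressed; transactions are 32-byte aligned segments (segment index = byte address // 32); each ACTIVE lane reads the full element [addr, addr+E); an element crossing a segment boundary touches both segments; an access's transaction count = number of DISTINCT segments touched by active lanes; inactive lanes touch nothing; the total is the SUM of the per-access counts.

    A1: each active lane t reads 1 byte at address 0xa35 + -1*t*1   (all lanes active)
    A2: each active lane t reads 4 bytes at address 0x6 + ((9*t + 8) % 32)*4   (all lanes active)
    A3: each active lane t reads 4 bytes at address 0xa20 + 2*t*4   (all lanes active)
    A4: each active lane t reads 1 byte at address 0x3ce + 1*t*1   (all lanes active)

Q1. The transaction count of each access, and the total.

A1: 2 transactions
A2: 5 transactions
A3: 8 transactions
A4: 2 transactions

Answer: 2,5,8,2; total 17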